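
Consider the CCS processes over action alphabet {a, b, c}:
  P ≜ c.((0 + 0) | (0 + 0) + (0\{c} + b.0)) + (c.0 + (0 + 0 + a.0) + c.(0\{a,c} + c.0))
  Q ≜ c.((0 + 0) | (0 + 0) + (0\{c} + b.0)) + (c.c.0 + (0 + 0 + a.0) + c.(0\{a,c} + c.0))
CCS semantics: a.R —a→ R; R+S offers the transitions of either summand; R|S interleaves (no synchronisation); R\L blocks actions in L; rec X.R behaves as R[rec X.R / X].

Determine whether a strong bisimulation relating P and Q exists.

P ≁ Q

P's transition system — 4 states:
  s0 = c.((0 + 0) | (0 + 0) + (0\{c} + b.0)) + (c.0 + (0 + 0 + a.0) + c.(0\{a,c} + c.0)) | -a-> s1, -c-> s1, -c-> s2, -c-> s3
  s1 = 0 | ∅
  s2 = (0 + 0) | (0 + 0) + (0\{c} + b.0) | -b-> s1
  s3 = 0\{a,c} + c.0 | -c-> s1
Q's transition system — 5 states:
  t0 = c.((0 + 0) | (0 + 0) + (0\{c} + b.0)) + (c.c.0 + (0 + 0 + a.0) + c.(0\{a,c} + c.0)) | -a-> t1, -c-> t2, -c-> t3, -c-> t4
  t1 = 0 | ∅
  t2 = (0 + 0) | (0 + 0) + (0\{c} + b.0) | -b-> t1
  t3 = 0\{a,c} + c.0 | -c-> t1
  t4 = c.0 | -c-> t1
Coarsest stable partition (strong bisimilarity classes):
  B0 = {s0}
  B1 = {s1, t1}
  B2 = {s3, t3, t4}
  B3 = {s2, t2}
  B4 = {t0}
s0 ∈ B0, t0 ∈ B4 → different blocks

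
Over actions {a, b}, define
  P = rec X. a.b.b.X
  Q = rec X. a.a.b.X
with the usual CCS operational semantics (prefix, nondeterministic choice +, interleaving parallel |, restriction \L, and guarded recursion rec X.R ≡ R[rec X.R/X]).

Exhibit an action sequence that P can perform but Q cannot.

Reachable graph of P (3 states):
  u0 = rec X. a.b.b.X ⊢ --a--▸ u1
  u1 = b.b.(rec X. a.b.b.X) ⊢ --b--▸ u2
  u2 = b.(rec X. a.b.b.X) ⊢ --b--▸ u0
Reachable graph of Q (3 states):
  v0 = rec X. a.a.b.X ⊢ --a--▸ v1
  v1 = a.b.(rec X. a.a.b.X) ⊢ --a--▸ v2
  v2 = b.(rec X. a.a.b.X) ⊢ --b--▸ v0
Executing ab from P (initial set {u0}):
  after a @ step 1: {u1}
  after b @ step 2: {u2}
  — P admits the full trace.
Executing ab from Q (initial set {v0}):
  after a @ step 1: {v1}
  after b @ step 2: ∅  — Q cannot continue

ab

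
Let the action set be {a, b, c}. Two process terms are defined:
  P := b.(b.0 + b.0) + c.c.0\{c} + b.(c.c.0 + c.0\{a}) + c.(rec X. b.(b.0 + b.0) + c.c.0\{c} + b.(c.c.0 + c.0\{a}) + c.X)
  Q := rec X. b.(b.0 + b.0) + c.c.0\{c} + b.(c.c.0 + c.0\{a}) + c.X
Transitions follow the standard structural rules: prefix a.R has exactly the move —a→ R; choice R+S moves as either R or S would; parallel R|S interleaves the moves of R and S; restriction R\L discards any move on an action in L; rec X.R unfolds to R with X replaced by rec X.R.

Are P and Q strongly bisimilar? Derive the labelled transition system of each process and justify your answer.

LTS(P): 9 reachable states
  m0 = b.(b.0 + b.0) + c.c.0\{c} + b.(c.c.0 + c.0\{a}) + c.(rec X. b.(b.0 + b.0) + c.c.0\{c} + b.(c.c.0 + c.0\{a}) + c.X) has moves --b--▸ m1, --b--▸ m2, --c--▸ m3, --c--▸ m4
  m1 = b.0 + b.0 has moves --b--▸ m5
  m2 = c.c.0 + c.0\{a} has moves --c--▸ m6, --c--▸ m7
  m3 = c.0\{c} has moves --c--▸ m8
  m4 = rec X. b.(b.0 + b.0) + c.c.0\{c} + b.(c.c.0 + c.0\{a}) + c.X has moves --b--▸ m1, --b--▸ m2, --c--▸ m3, --c--▸ m4
  m5 = 0 has moves deadlocked
  m6 = 0\{a} has moves deadlocked
  m7 = c.0 has moves --c--▸ m5
  m8 = 0\{c} has moves deadlocked
LTS(Q): 8 reachable states
  n0 = rec X. b.(b.0 + b.0) + c.c.0\{c} + b.(c.c.0 + c.0\{a}) + c.X has moves --b--▸ n1, --b--▸ n2, --c--▸ n0, --c--▸ n3
  n1 = b.0 + b.0 has moves --b--▸ n4
  n2 = c.c.0 + c.0\{a} has moves --c--▸ n5, --c--▸ n6
  n3 = c.0\{c} has moves --c--▸ n7
  n4 = 0 has moves deadlocked
  n5 = 0\{a} has moves deadlocked
  n6 = c.0 has moves --c--▸ n4
  n7 = 0\{c} has moves deadlocked
Partition-refinement fixed point:
  B0 = {m0, m4, n0}
  B1 = {m3, m7, n3, n6}
  B2 = {m5, m6, m8, n4, n5, n7}
  B3 = {m1, n1}
  B4 = {m2, n2}
m0 ∈ B0, n0 ∈ B0 → same block

P ~ Q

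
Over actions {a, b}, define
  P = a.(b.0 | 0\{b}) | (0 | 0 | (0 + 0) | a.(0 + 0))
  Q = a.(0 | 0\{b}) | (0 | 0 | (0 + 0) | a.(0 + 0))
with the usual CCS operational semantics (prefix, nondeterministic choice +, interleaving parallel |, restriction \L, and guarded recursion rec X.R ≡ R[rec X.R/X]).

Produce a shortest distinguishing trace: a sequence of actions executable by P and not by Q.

ab

P's transition system — 6 states:
  m0 = a.(b.0 | 0\{b}) | (0 | 0 | (0 + 0) | a.(0 + 0)) :: ··a··> m1, ··a··> m2
  m1 = a.(b.0 | 0\{b}) | (0 | 0 | (0 + 0) | (0 + 0)) :: ··a··> m3
  m2 = b.0 | 0\{b} | (0 | 0 | (0 + 0) | a.(0 + 0)) :: ··a··> m3, ··b··> m4
  m3 = b.0 | 0\{b} | (0 | 0 | (0 + 0) | (0 + 0)) :: ··b··> m5
  m4 = 0 | 0\{b} | (0 | 0 | (0 + 0) | a.(0 + 0)) :: ··a··> m5
  m5 = 0 | 0\{b} | (0 | 0 | (0 + 0) | (0 + 0)) :: ∅
Q's transition system — 4 states:
  n0 = a.(0 | 0\{b}) | (0 | 0 | (0 + 0) | a.(0 + 0)) :: ··a··> n1, ··a··> n2
  n1 = 0 | 0\{b} | (0 | 0 | (0 + 0) | a.(0 + 0)) :: ··a··> n3
  n2 = a.(0 | 0\{b}) | (0 | 0 | (0 + 0) | (0 + 0)) :: ··a··> n3
  n3 = 0 | 0\{b} | (0 | 0 | (0 + 0) | (0 + 0)) :: ∅
Executing ab from P (initial set {m0}):
  step 1 (a): {m1, m2}
  step 2 (b): {m4}
  — P admits the full trace.
Executing ab from Q (initial set {n0}):
  step 1 (a): {n1, n2}
  step 2 (b): ∅  — Q cannot continue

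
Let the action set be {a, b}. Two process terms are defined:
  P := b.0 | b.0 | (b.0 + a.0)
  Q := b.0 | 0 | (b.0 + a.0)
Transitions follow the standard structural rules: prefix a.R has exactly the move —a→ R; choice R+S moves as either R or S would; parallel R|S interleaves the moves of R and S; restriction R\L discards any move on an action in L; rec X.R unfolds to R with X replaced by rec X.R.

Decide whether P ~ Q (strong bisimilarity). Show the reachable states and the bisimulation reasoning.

LTS(P): 8 reachable states
  u0 = b.0 | b.0 | (b.0 + a.0) | =a=> u1, =b=> u1, =b=> u2, =b=> u3
  u1 = b.0 | b.0 | 0 | =b=> u4, =b=> u5
  u2 = 0 | b.0 | (b.0 + a.0) | =a=> u4, =b=> u4, =b=> u6
  u3 = b.0 | 0 | (b.0 + a.0) | =a=> u5, =b=> u5, =b=> u6
  u4 = 0 | b.0 | 0 | =b=> u7
  u5 = b.0 | 0 | 0 | =b=> u7
  u6 = 0 | 0 | (b.0 + a.0) | =a=> u7, =b=> u7
  u7 = 0 | 0 | 0 | deadlocked
LTS(Q): 4 reachable states
  v0 = b.0 | 0 | (b.0 + a.0) | =a=> v1, =b=> v1, =b=> v2
  v1 = b.0 | 0 | 0 | =b=> v3
  v2 = 0 | 0 | (b.0 + a.0) | =a=> v3, =b=> v3
  v3 = 0 | 0 | 0 | deadlocked
Coarsest stable partition (strong bisimilarity classes):
  B0 = {u0}
  B1 = {u1}
  B2 = {u4, u5, v1}
  B3 = {u7, v3}
  B4 = {u2, u3, v0}
  B5 = {u6, v2}
u0 ∈ B0, v0 ∈ B4 → different blocks

not bisimilar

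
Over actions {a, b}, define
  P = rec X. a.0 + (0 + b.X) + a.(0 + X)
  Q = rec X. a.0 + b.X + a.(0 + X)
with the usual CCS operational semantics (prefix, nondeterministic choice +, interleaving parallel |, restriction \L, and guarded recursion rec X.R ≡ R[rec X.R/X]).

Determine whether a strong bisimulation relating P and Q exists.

LTS(P): 3 reachable states
  p0 = rec X. a.0 + (0 + b.X) + a.(0 + X) has moves ··a··> p1, ··a··> p2, ··b··> p0
  p1 = 0 has moves deadlocked
  p2 = 0 + (rec X. a.0 + (0 + b.X) + a.(0 + X)) has moves ··a··> p1, ··a··> p2, ··b··> p0
LTS(Q): 3 reachable states
  q0 = rec X. a.0 + b.X + a.(0 + X) has moves ··a··> q1, ··a··> q2, ··b··> q0
  q1 = 0 has moves deadlocked
  q2 = 0 + (rec X. a.0 + b.X + a.(0 + X)) has moves ··a··> q1, ··a··> q2, ··b··> q0
Coarsest stable partition (strong bisimilarity classes):
  B0 = {p0, p2, q0, q2}
  B1 = {p1, q1}
p0 ∈ B0, q0 ∈ B0 → same block

P ~ Q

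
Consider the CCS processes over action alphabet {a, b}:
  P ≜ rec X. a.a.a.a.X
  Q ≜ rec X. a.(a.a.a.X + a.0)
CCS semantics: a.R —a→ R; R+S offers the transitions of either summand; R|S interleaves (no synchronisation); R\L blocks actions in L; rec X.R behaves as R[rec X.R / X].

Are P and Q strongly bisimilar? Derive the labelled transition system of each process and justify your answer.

not bisimilar

Reachable graph of P (4 states):
  u0 = rec X. a.a.a.a.X ⊢ —a→ u1
  u1 = a.a.a.(rec X. a.a.a.a.X) ⊢ —a→ u2
  u2 = a.a.(rec X. a.a.a.a.X) ⊢ —a→ u3
  u3 = a.(rec X. a.a.a.a.X) ⊢ —a→ u0
Reachable graph of Q (5 states):
  v0 = rec X. a.(a.a.a.X + a.0) ⊢ —a→ v1
  v1 = a.a.a.(rec X. a.(a.a.a.X + a.0)) + a.0 ⊢ —a→ v2, —a→ v3
  v2 = 0 ⊢ (no moves)
  v3 = a.a.(rec X. a.(a.a.a.X + a.0)) ⊢ —a→ v4
  v4 = a.(rec X. a.(a.a.a.X + a.0)) ⊢ —a→ v0
Partition-refinement fixed point:
  B0 = {u0, u1, u2, u3}
  B1 = {v0}
  B2 = {v1}
  B3 = {v2}
  B4 = {v3}
  B5 = {v4}
u0 ∈ B0, v0 ∈ B1 → different blocks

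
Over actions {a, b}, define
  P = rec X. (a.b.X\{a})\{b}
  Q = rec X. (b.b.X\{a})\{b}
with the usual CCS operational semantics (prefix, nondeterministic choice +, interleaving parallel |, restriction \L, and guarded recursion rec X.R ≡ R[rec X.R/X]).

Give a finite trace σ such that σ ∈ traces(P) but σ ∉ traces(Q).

P's transition system — 2 states:
  s0 = rec X. (a.b.X\{a})\{b} ⊢ --a--▸ s1
  s1 = (b.(rec X. (a.b.X\{a})\{b})\{a})\{b} ⊢ ·
Q's transition system — 1 states:
  t0 = rec X. (b.b.X\{a})\{b} ⊢ ·
Trace ⟨a⟩ through P, begin at {s0}:
  after a @ step 1: {s1}
  ✓ P
Trace ⟨a⟩ through Q, begin at {t0}:
  after a @ step 1: ∅ (Q stuck)

a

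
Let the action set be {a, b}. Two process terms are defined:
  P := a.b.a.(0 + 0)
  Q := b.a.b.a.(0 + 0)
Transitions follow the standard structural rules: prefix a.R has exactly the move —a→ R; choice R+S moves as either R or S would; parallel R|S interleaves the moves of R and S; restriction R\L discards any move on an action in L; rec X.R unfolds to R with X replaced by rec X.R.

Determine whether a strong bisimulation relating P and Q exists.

P's transition system — 4 states:
  p0 = a.b.a.(0 + 0) → -a-> p1
  p1 = b.a.(0 + 0) → -b-> p2
  p2 = a.(0 + 0) → -a-> p3
  p3 = 0 + 0 → stopped
Q's transition system — 5 states:
  q0 = b.a.b.a.(0 + 0) → -b-> q1
  q1 = a.b.a.(0 + 0) → -a-> q2
  q2 = b.a.(0 + 0) → -b-> q3
  q3 = a.(0 + 0) → -a-> q4
  q4 = 0 + 0 → stopped
Partition-refinement fixed point:
  B0 = {p0, q1}
  B1 = {p1, q2}
  B2 = {p2, q3}
  B3 = {p3, q4}
  B4 = {q0}
p0 ∈ B0, q0 ∈ B4 → different blocks

not bisimilar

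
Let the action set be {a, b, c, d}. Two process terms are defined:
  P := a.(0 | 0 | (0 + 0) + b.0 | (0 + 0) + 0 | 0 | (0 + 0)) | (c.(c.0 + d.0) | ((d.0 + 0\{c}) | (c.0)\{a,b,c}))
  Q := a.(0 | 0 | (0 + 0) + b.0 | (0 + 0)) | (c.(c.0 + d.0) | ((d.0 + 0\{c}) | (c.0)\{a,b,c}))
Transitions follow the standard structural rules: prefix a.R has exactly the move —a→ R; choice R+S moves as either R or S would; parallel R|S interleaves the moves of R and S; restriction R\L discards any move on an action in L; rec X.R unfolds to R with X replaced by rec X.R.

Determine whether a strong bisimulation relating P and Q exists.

YES

LTS(P): 18 reachable states
  u0 = a.(0 | 0 | (0 + 0) + b.0 | (0 + 0) + 0 | 0 | (0 + 0)) | (c.(c.0 + d.0) | ((d.0 + 0\{c}) | (c.0)\{a,b,c})) ⊢ =a=> u1, =c=> u2, =d=> u3
  u1 = (0 | 0 | (0 + 0) + b.0 | (0 + 0) + 0 | 0 | (0 + 0)) | (c.(c.0 + d.0) | ((d.0 + 0\{c}) | (c.0)\{a,b,c})) ⊢ =b=> u4, =c=> u5, =d=> u6
  u2 = a.(0 | 0 | (0 + 0) + b.0 | (0 + 0) + 0 | 0 | (0 + 0)) | ((c.0 + d.0) | ((d.0 + 0\{c}) | (c.0)\{a,b,c})) ⊢ =a=> u5, =c=> u7, =d=> u7, =d=> u8
  u3 = a.(0 | 0 | (0 + 0) + b.0 | (0 + 0) + 0 | 0 | (0 + 0)) | (c.(c.0 + d.0) | (0 | (c.0)\{a,b,c})) ⊢ =a=> u6, =c=> u8
  u4 = 0 | (0 + 0) | (c.(c.0 + d.0) | ((d.0 + 0\{c}) | (c.0)\{a,b,c})) ⊢ =c=> u9, =d=> u10
  u5 = (0 | 0 | (0 + 0) + b.0 | (0 + 0) + 0 | 0 | (0 + 0)) | ((c.0 + d.0) | ((d.0 + 0\{c}) | (c.0)\{a,b,c})) ⊢ =b=> u9, =c=> u11, =d=> u11, =d=> u12
  u6 = (0 | 0 | (0 + 0) + b.0 | (0 + 0) + 0 | 0 | (0 + 0)) | (c.(c.0 + d.0) | (0 | (c.0)\{a,b,c})) ⊢ =b=> u10, =c=> u12
  u7 = a.(0 | 0 | (0 + 0) + b.0 | (0 + 0) + 0 | 0 | (0 + 0)) | (0 | ((d.0 + 0\{c}) | (c.0)\{a,b,c})) ⊢ =a=> u11, =d=> u13
  u8 = a.(0 | 0 | (0 + 0) + b.0 | (0 + 0) + 0 | 0 | (0 + 0)) | ((c.0 + d.0) | (0 | (c.0)\{a,b,c})) ⊢ =a=> u12, =c=> u13, =d=> u13
  u9 = 0 | (0 + 0) | ((c.0 + d.0) | ((d.0 + 0\{c}) | (c.0)\{a,b,c})) ⊢ =c=> u14, =d=> u14, =d=> u15
  u10 = 0 | (0 + 0) | (c.(c.0 + d.0) | (0 | (c.0)\{a,b,c})) ⊢ =c=> u15
  u11 = (0 | 0 | (0 + 0) + b.0 | (0 + 0) + 0 | 0 | (0 + 0)) | (0 | ((d.0 + 0\{c}) | (c.0)\{a,b,c})) ⊢ =b=> u14, =d=> u16
  u12 = (0 | 0 | (0 + 0) + b.0 | (0 + 0) + 0 | 0 | (0 + 0)) | ((c.0 + d.0) | (0 | (c.0)\{a,b,c})) ⊢ =b=> u15, =c=> u16, =d=> u16
  u13 = a.(0 | 0 | (0 + 0) + b.0 | (0 + 0) + 0 | 0 | (0 + 0)) | (0 | (0 | (c.0)\{a,b,c})) ⊢ =a=> u16
  u14 = 0 | (0 + 0) | (0 | ((d.0 + 0\{c}) | (c.0)\{a,b,c})) ⊢ =d=> u17
  u15 = 0 | (0 + 0) | ((c.0 + d.0) | (0 | (c.0)\{a,b,c})) ⊢ =c=> u17, =d=> u17
  u16 = (0 | 0 | (0 + 0) + b.0 | (0 + 0) + 0 | 0 | (0 + 0)) | (0 | (0 | (c.0)\{a,b,c})) ⊢ =b=> u17
  u17 = 0 | (0 + 0) | (0 | (0 | (c.0)\{a,b,c})) ⊢ deadlocked
LTS(Q): 18 reachable states
  v0 = a.(0 | 0 | (0 + 0) + b.0 | (0 + 0)) | (c.(c.0 + d.0) | ((d.0 + 0\{c}) | (c.0)\{a,b,c})) ⊢ =a=> v1, =c=> v2, =d=> v3
  v1 = (0 | 0 | (0 + 0) + b.0 | (0 + 0)) | (c.(c.0 + d.0) | ((d.0 + 0\{c}) | (c.0)\{a,b,c})) ⊢ =b=> v4, =c=> v5, =d=> v6
  v2 = a.(0 | 0 | (0 + 0) + b.0 | (0 + 0)) | ((c.0 + d.0) | ((d.0 + 0\{c}) | (c.0)\{a,b,c})) ⊢ =a=> v5, =c=> v7, =d=> v7, =d=> v8
  v3 = a.(0 | 0 | (0 + 0) + b.0 | (0 + 0)) | (c.(c.0 + d.0) | (0 | (c.0)\{a,b,c})) ⊢ =a=> v6, =c=> v8
  v4 = 0 | (0 + 0) | (c.(c.0 + d.0) | ((d.0 + 0\{c}) | (c.0)\{a,b,c})) ⊢ =c=> v9, =d=> v10
  v5 = (0 | 0 | (0 + 0) + b.0 | (0 + 0)) | ((c.0 + d.0) | ((d.0 + 0\{c}) | (c.0)\{a,b,c})) ⊢ =b=> v9, =c=> v11, =d=> v11, =d=> v12
  v6 = (0 | 0 | (0 + 0) + b.0 | (0 + 0)) | (c.(c.0 + d.0) | (0 | (c.0)\{a,b,c})) ⊢ =b=> v10, =c=> v12
  v7 = a.(0 | 0 | (0 + 0) + b.0 | (0 + 0)) | (0 | ((d.0 + 0\{c}) | (c.0)\{a,b,c})) ⊢ =a=> v11, =d=> v13
  v8 = a.(0 | 0 | (0 + 0) + b.0 | (0 + 0)) | ((c.0 + d.0) | (0 | (c.0)\{a,b,c})) ⊢ =a=> v12, =c=> v13, =d=> v13
  v9 = 0 | (0 + 0) | ((c.0 + d.0) | ((d.0 + 0\{c}) | (c.0)\{a,b,c})) ⊢ =c=> v14, =d=> v14, =d=> v15
  v10 = 0 | (0 + 0) | (c.(c.0 + d.0) | (0 | (c.0)\{a,b,c})) ⊢ =c=> v15
  v11 = (0 | 0 | (0 + 0) + b.0 | (0 + 0)) | (0 | ((d.0 + 0\{c}) | (c.0)\{a,b,c})) ⊢ =b=> v14, =d=> v16
  v12 = (0 | 0 | (0 + 0) + b.0 | (0 + 0)) | ((c.0 + d.0) | (0 | (c.0)\{a,b,c})) ⊢ =b=> v15, =c=> v16, =d=> v16
  v13 = a.(0 | 0 | (0 + 0) + b.0 | (0 + 0)) | (0 | (0 | (c.0)\{a,b,c})) ⊢ =a=> v16
  v14 = 0 | (0 + 0) | (0 | ((d.0 + 0\{c}) | (c.0)\{a,b,c})) ⊢ =d=> v17
  v15 = 0 | (0 + 0) | ((c.0 + d.0) | (0 | (c.0)\{a,b,c})) ⊢ =c=> v17, =d=> v17
  v16 = (0 | 0 | (0 + 0) + b.0 | (0 + 0)) | (0 | (0 | (c.0)\{a,b,c})) ⊢ =b=> v17
  v17 = 0 | (0 + 0) | (0 | (0 | (c.0)\{a,b,c})) ⊢ deadlocked
Bisimilarity quotient blocks:
  B0 = {u0, v0}
  B1 = {u2, v2}
  B2 = {u7, v7}
  B3 = {u13, v13}
  B4 = {u16, v16}
  B5 = {u17, v17}
  B6 = {u11, v11}
  B7 = {u14, v14}
  B8 = {u5, v5}
  B9 = {u12, v12}
  B10 = {u15, v15}
  B11 = {u9, v9}
  B12 = {u8, v8}
  B13 = {u3, v3}
  B14 = {u6, v6}
  B15 = {u10, v10}
  B16 = {u1, v1}
  B17 = {u4, v4}
u0 ∈ B0, v0 ∈ B0 → same block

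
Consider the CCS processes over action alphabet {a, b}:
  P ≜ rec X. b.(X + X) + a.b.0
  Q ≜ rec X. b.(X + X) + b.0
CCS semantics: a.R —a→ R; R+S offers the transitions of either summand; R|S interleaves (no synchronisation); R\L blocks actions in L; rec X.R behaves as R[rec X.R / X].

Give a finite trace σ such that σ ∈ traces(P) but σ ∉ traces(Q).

a

Reachable graph of P (4 states):
  u0 = rec X. b.(X + X) + a.b.0 :: -a-> u1, -b-> u2
  u1 = b.0 :: -b-> u3
  u2 = (rec X. b.(X + X) + a.b.0) + (rec X. b.(X + X) + a.b.0) :: -a-> u1, -b-> u2
  u3 = 0 :: deadlocked
Reachable graph of Q (3 states):
  v0 = rec X. b.(X + X) + b.0 :: -b-> v1, -b-> v2
  v1 = (rec X. b.(X + X) + b.0) + (rec X. b.(X + X) + b.0) :: -b-> v1, -b-> v2
  v2 = 0 :: deadlocked
Run σ = ⟨a⟩ on P: start {u0}
  step 1 (a): {u1}
  P completes σ.
Run σ = ⟨a⟩ on Q: start {v0}
  step 1 (a): ∅ (Q stuck)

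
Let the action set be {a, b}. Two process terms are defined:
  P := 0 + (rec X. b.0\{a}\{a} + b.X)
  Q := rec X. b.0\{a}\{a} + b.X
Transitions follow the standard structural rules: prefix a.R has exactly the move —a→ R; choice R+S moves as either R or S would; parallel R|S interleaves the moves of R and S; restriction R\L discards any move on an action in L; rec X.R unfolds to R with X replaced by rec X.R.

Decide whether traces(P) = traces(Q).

Reachable graph of P (3 states):
  p0 = 0 + (rec X. b.0\{a}\{a} + b.X) | =b=> p1, =b=> p2
  p1 = 0\{a}\{a} | deadlocked
  p2 = rec X. b.0\{a}\{a} + b.X | =b=> p1, =b=> p2
Reachable graph of Q (2 states):
  q0 = rec X. b.0\{a}\{a} + b.X | =b=> q0, =b=> q1
  q1 = 0\{a}\{a} | deadlocked
Coarsest stable partition (strong bisimilarity classes):
  B0 = {p0, p2, q0}
  B1 = {p1, q1}
p0 ∈ B0, q0 ∈ B0 → same block
Bisimilar ⇒ trace-equivalent.

trace-equivalent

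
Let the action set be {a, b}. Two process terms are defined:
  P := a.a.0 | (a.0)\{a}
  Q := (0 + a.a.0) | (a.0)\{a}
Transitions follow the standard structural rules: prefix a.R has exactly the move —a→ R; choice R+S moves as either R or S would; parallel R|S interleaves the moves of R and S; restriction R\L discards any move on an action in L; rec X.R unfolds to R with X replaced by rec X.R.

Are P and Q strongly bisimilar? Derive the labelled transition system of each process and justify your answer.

P's transition system — 3 states:
  s0 = a.a.0 | (a.0)\{a} :: —a→ s1
  s1 = a.0 | (a.0)\{a} :: —a→ s2
  s2 = 0 | (a.0)\{a} :: ·
Q's transition system — 3 states:
  t0 = (0 + a.a.0) | (a.0)\{a} :: —a→ t1
  t1 = a.0 | (a.0)\{a} :: —a→ t2
  t2 = 0 | (a.0)\{a} :: ·
Coarsest stable partition (strong bisimilarity classes):
  B0 = {s0, t0}
  B1 = {s1, t1}
  B2 = {s2, t2}
s0 ∈ B0, t0 ∈ B0 → same block

P ~ Q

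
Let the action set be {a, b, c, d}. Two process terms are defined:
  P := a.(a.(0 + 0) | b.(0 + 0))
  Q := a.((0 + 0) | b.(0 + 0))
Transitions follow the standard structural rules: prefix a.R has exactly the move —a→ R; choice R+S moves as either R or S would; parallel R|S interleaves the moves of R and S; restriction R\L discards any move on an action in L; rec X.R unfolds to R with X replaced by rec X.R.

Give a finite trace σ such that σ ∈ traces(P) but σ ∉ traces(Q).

aa

LTS(P): 5 reachable states
  p0 = a.(a.(0 + 0) | b.(0 + 0)) :: -a-> p1
  p1 = a.(0 + 0) | b.(0 + 0) :: -a-> p2, -b-> p3
  p2 = (0 + 0) | b.(0 + 0) :: -b-> p4
  p3 = a.(0 + 0) | (0 + 0) :: -a-> p4
  p4 = (0 + 0) | (0 + 0) :: (no moves)
LTS(Q): 3 reachable states
  q0 = a.((0 + 0) | b.(0 + 0)) :: -a-> q1
  q1 = (0 + 0) | b.(0 + 0) :: -b-> q2
  q2 = (0 + 0) | (0 + 0) :: (no moves)
Run σ = ⟨aa⟩ on P: start {p0}
  [1] a ⇒ {p1}
  [2] a ⇒ {p2}
  P completes σ.
Run σ = ⟨aa⟩ on Q: start {q0}
  [1] a ⇒ {q1}
  [2] a ⇒ ∅  — Q cannot continue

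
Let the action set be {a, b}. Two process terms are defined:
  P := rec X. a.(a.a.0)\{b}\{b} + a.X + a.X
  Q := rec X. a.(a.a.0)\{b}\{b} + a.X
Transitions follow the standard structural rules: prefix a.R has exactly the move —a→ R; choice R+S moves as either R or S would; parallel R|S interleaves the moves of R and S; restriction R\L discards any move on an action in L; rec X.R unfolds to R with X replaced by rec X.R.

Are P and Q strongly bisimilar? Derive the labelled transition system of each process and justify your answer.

Reachable graph of P (4 states):
  s0 = rec X. a.(a.a.0)\{b}\{b} + a.X + a.X ⊢ =a=> s0, =a=> s1
  s1 = (a.a.0)\{b}\{b} ⊢ =a=> s2
  s2 = (a.0)\{b}\{b} ⊢ =a=> s3
  s3 = 0\{b}\{b} ⊢ ·
Reachable graph of Q (4 states):
  t0 = rec X. a.(a.a.0)\{b}\{b} + a.X ⊢ =a=> t0, =a=> t1
  t1 = (a.a.0)\{b}\{b} ⊢ =a=> t2
  t2 = (a.0)\{b}\{b} ⊢ =a=> t3
  t3 = 0\{b}\{b} ⊢ ·
Bisimilarity quotient blocks:
  B0 = {s0, t0}
  B1 = {s1, t1}
  B2 = {s2, t2}
  B3 = {s3, t3}
s0 ∈ B0, t0 ∈ B0 → same block

YES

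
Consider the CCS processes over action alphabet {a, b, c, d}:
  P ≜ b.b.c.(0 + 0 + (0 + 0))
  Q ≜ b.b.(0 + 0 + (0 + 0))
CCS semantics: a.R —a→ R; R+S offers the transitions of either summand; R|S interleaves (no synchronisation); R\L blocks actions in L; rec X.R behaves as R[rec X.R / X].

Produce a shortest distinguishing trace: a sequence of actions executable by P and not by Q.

LTS(P): 4 reachable states
  s0 = b.b.c.(0 + 0 + (0 + 0)) ⊢ --b--▸ s1
  s1 = b.c.(0 + 0 + (0 + 0)) ⊢ --b--▸ s2
  s2 = c.(0 + 0 + (0 + 0)) ⊢ --c--▸ s3
  s3 = 0 + 0 + (0 + 0) ⊢ stopped
LTS(Q): 3 reachable states
  t0 = b.b.(0 + 0 + (0 + 0)) ⊢ --b--▸ t1
  t1 = b.(0 + 0 + (0 + 0)) ⊢ --b--▸ t2
  t2 = 0 + 0 + (0 + 0) ⊢ stopped
Executing bbc from P (initial set {s0}):
  [1] b ⇒ {s1}
  [2] b ⇒ {s2}
  [3] c ⇒ {s3}
  P completes σ.
Executing bbc from Q (initial set {t0}):
  [1] b ⇒ {t1}
  [2] b ⇒ {t2}
  [3] c ⇒ ∅  — Q cannot continue

bbc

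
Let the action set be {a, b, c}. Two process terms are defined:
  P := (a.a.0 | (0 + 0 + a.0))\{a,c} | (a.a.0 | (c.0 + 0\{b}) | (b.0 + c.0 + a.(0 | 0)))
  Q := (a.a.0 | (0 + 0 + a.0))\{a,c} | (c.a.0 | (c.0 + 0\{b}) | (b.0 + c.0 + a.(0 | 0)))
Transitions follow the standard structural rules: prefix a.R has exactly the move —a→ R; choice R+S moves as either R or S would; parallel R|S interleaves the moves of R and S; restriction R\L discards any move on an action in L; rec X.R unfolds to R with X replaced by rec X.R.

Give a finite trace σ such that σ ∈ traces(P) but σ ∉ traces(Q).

LTS(P): 18 reachable states
  u0 = (a.a.0 | (0 + 0 + a.0))\{a,c} | (a.a.0 | (c.0 + 0\{b}) | (b.0 + c.0 + a.(0 | 0))) | --a--▸ u1, --a--▸ u2, --b--▸ u3, --c--▸ u3, --c--▸ u4
  u1 = (a.a.0 | (0 + 0 + a.0))\{a,c} | (a.0 | (c.0 + 0\{b}) | (b.0 + c.0 + a.(0 | 0))) | --a--▸ u5, --a--▸ u6, --b--▸ u7, --c--▸ u7, --c--▸ u8
  u2 = (a.a.0 | (0 + 0 + a.0))\{a,c} | (a.a.0 | (c.0 + 0\{b}) | (0 | 0)) | --a--▸ u6, --c--▸ u9
  u3 = (a.a.0 | (0 + 0 + a.0))\{a,c} | (a.a.0 | (c.0 + 0\{b}) | 0) | --a--▸ u7, --c--▸ u10
  u4 = (a.a.0 | (0 + 0 + a.0))\{a,c} | (a.a.0 | 0 | (b.0 + c.0 + a.(0 | 0))) | --a--▸ u8, --a--▸ u9, --b--▸ u10, --c--▸ u10
  u5 = (a.a.0 | (0 + 0 + a.0))\{a,c} | (0 | (c.0 + 0\{b}) | (b.0 + c.0 + a.(0 | 0))) | --a--▸ u11, --b--▸ u12, --c--▸ u12, --c--▸ u13
  u6 = (a.a.0 | (0 + 0 + a.0))\{a,c} | (a.0 | (c.0 + 0\{b}) | (0 | 0)) | --a--▸ u11, --c--▸ u14
  u7 = (a.a.0 | (0 + 0 + a.0))\{a,c} | (a.0 | (c.0 + 0\{b}) | 0) | --a--▸ u12, --c--▸ u15
  u8 = (a.a.0 | (0 + 0 + a.0))\{a,c} | (a.0 | 0 | (b.0 + c.0 + a.(0 | 0))) | --a--▸ u13, --a--▸ u14, --b--▸ u15, --c--▸ u15
  u9 = (a.a.0 | (0 + 0 + a.0))\{a,c} | (a.a.0 | 0 | (0 | 0)) | --a--▸ u14
  u10 = (a.a.0 | (0 + 0 + a.0))\{a,c} | (a.a.0 | 0 | 0) | --a--▸ u15
  u11 = (a.a.0 | (0 + 0 + a.0))\{a,c} | (0 | (c.0 + 0\{b}) | (0 | 0)) | --c--▸ u16
  u12 = (a.a.0 | (0 + 0 + a.0))\{a,c} | (0 | (c.0 + 0\{b}) | 0) | --c--▸ u17
  u13 = (a.a.0 | (0 + 0 + a.0))\{a,c} | (0 | 0 | (b.0 + c.0 + a.(0 | 0))) | --a--▸ u16, --b--▸ u17, --c--▸ u17
  u14 = (a.a.0 | (0 + 0 + a.0))\{a,c} | (a.0 | 0 | (0 | 0)) | --a--▸ u16
  u15 = (a.a.0 | (0 + 0 + a.0))\{a,c} | (a.0 | 0 | 0) | --a--▸ u17
  u16 = (a.a.0 | (0 + 0 + a.0))\{a,c} | (0 | 0 | (0 | 0)) | stopped
  u17 = (a.a.0 | (0 + 0 + a.0))\{a,c} | (0 | 0 | 0) | stopped
LTS(Q): 18 reachable states
  v0 = (a.a.0 | (0 + 0 + a.0))\{a,c} | (c.a.0 | (c.0 + 0\{b}) | (b.0 + c.0 + a.(0 | 0))) | --a--▸ v1, --b--▸ v2, --c--▸ v2, --c--▸ v3, --c--▸ v4
  v1 = (a.a.0 | (0 + 0 + a.0))\{a,c} | (c.a.0 | (c.0 + 0\{b}) | (0 | 0)) | --c--▸ v5, --c--▸ v6
  v2 = (a.a.0 | (0 + 0 + a.0))\{a,c} | (c.a.0 | (c.0 + 0\{b}) | 0) | --c--▸ v7, --c--▸ v8
  v3 = (a.a.0 | (0 + 0 + a.0))\{a,c} | (a.0 | (c.0 + 0\{b}) | (b.0 + c.0 + a.(0 | 0))) | --a--▸ v5, --a--▸ v9, --b--▸ v7, --c--▸ v10, --c--▸ v7
  v4 = (a.a.0 | (0 + 0 + a.0))\{a,c} | (c.a.0 | 0 | (b.0 + c.0 + a.(0 | 0))) | --a--▸ v6, --b--▸ v8, --c--▸ v10, --c--▸ v8
  v5 = (a.a.0 | (0 + 0 + a.0))\{a,c} | (a.0 | (c.0 + 0\{b}) | (0 | 0)) | --a--▸ v11, --c--▸ v12
  v6 = (a.a.0 | (0 + 0 + a.0))\{a,c} | (c.a.0 | 0 | (0 | 0)) | --c--▸ v12
  v7 = (a.a.0 | (0 + 0 + a.0))\{a,c} | (a.0 | (c.0 + 0\{b}) | 0) | --a--▸ v13, --c--▸ v14
  v8 = (a.a.0 | (0 + 0 + a.0))\{a,c} | (c.a.0 | 0 | 0) | --c--▸ v14
  v9 = (a.a.0 | (0 + 0 + a.0))\{a,c} | (0 | (c.0 + 0\{b}) | (b.0 + c.0 + a.(0 | 0))) | --a--▸ v11, --b--▸ v13, --c--▸ v13, --c--▸ v15
  v10 = (a.a.0 | (0 + 0 + a.0))\{a,c} | (a.0 | 0 | (b.0 + c.0 + a.(0 | 0))) | --a--▸ v12, --a--▸ v15, --b--▸ v14, --c--▸ v14
  v11 = (a.a.0 | (0 + 0 + a.0))\{a,c} | (0 | (c.0 + 0\{b}) | (0 | 0)) | --c--▸ v16
  v12 = (a.a.0 | (0 + 0 + a.0))\{a,c} | (a.0 | 0 | (0 | 0)) | --a--▸ v16
  v13 = (a.a.0 | (0 + 0 + a.0))\{a,c} | (0 | (c.0 + 0\{b}) | 0) | --c--▸ v17
  v14 = (a.a.0 | (0 + 0 + a.0))\{a,c} | (a.0 | 0 | 0) | --a--▸ v17
  v15 = (a.a.0 | (0 + 0 + a.0))\{a,c} | (0 | 0 | (b.0 + c.0 + a.(0 | 0))) | --a--▸ v16, --b--▸ v17, --c--▸ v17
  v16 = (a.a.0 | (0 + 0 + a.0))\{a,c} | (0 | 0 | (0 | 0)) | stopped
  v17 = (a.a.0 | (0 + 0 + a.0))\{a,c} | (0 | 0 | 0) | stopped
Run σ = ⟨aa⟩ on P: start {u0}
  after a @ step 1: {u1, u2}
  after a @ step 2: {u5, u6}
  P completes σ.
Run σ = ⟨aa⟩ on Q: start {v0}
  after a @ step 1: {v1}
  after a @ step 2: ∅ (Q stuck)

aa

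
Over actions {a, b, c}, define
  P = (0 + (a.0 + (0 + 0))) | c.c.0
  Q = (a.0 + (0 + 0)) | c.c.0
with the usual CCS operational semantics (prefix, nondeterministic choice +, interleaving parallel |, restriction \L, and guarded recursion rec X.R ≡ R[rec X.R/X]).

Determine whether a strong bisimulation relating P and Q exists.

YES

P's transition system — 6 states:
  p0 = (0 + (a.0 + (0 + 0))) | c.c.0 has moves =a=> p1, =c=> p2
  p1 = 0 | c.c.0 has moves =c=> p3
  p2 = (0 + (a.0 + (0 + 0))) | c.0 has moves =a=> p3, =c=> p4
  p3 = 0 | c.0 has moves =c=> p5
  p4 = (0 + (a.0 + (0 + 0))) | 0 has moves =a=> p5
  p5 = 0 | 0 has moves deadlocked
Q's transition system — 6 states:
  q0 = (a.0 + (0 + 0)) | c.c.0 has moves =a=> q1, =c=> q2
  q1 = 0 | c.c.0 has moves =c=> q3
  q2 = (a.0 + (0 + 0)) | c.0 has moves =a=> q3, =c=> q4
  q3 = 0 | c.0 has moves =c=> q5
  q4 = (a.0 + (0 + 0)) | 0 has moves =a=> q5
  q5 = 0 | 0 has moves deadlocked
Bisimilarity quotient blocks:
  B0 = {p0, q0}
  B1 = {p1, q1}
  B2 = {p3, q3}
  B3 = {p5, q5}
  B4 = {p2, q2}
  B5 = {p4, q4}
p0 ∈ B0, q0 ∈ B0 → same block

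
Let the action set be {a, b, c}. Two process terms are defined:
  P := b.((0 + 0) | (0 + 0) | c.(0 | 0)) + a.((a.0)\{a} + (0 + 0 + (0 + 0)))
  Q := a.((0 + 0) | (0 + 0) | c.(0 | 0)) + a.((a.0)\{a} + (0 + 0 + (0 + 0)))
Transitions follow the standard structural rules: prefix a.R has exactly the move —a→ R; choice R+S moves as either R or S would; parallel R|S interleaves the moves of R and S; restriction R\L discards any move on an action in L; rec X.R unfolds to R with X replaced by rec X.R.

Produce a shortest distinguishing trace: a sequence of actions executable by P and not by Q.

b

Reachable graph of P (4 states):
  p0 = b.((0 + 0) | (0 + 0) | c.(0 | 0)) + a.((a.0)\{a} + (0 + 0 + (0 + 0))) has moves ··a··> p1, ··b··> p2
  p1 = (a.0)\{a} + (0 + 0 + (0 + 0)) has moves ∅
  p2 = (0 + 0) | (0 + 0) | c.(0 | 0) has moves ··c··> p3
  p3 = (0 + 0) | (0 + 0) | (0 | 0) has moves ∅
Reachable graph of Q (4 states):
  q0 = a.((0 + 0) | (0 + 0) | c.(0 | 0)) + a.((a.0)\{a} + (0 + 0 + (0 + 0))) has moves ··a··> q1, ··a··> q2
  q1 = (0 + 0) | (0 + 0) | c.(0 | 0) has moves ··c··> q3
  q2 = (a.0)\{a} + (0 + 0 + (0 + 0)) has moves ∅
  q3 = (0 + 0) | (0 + 0) | (0 | 0) has moves ∅
Run σ = ⟨b⟩ on P: start {p0}
  [1] b ⇒ {p2}
  — P admits the full trace.
Run σ = ⟨b⟩ on Q: start {q0}
  [1] b ⇒ ∅  — Q cannot continue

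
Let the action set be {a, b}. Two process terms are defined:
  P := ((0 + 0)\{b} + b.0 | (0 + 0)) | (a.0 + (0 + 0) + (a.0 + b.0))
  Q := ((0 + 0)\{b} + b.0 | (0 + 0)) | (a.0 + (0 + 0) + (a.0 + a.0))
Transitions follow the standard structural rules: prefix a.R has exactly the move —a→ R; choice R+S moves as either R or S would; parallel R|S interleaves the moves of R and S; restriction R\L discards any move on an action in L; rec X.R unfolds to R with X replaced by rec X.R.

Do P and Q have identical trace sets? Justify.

LTS(P): 4 reachable states
  m0 = ((0 + 0)\{b} + b.0 | (0 + 0)) | (a.0 + (0 + 0) + (a.0 + b.0)) ⊢ =a=> m1, =b=> m1, =b=> m2
  m1 = ((0 + 0)\{b} + b.0 | (0 + 0)) | 0 ⊢ =b=> m3
  m2 = 0 | (0 + 0) | (a.0 + (0 + 0) + (a.0 + b.0)) ⊢ =a=> m3, =b=> m3
  m3 = 0 | (0 + 0) | 0 ⊢ (no moves)
LTS(Q): 4 reachable states
  n0 = ((0 + 0)\{b} + b.0 | (0 + 0)) | (a.0 + (0 + 0) + (a.0 + a.0)) ⊢ =a=> n1, =b=> n2
  n1 = ((0 + 0)\{b} + b.0 | (0 + 0)) | 0 ⊢ =b=> n3
  n2 = 0 | (0 + 0) | (a.0 + (0 + 0) + (a.0 + a.0)) ⊢ =a=> n3
  n3 = 0 | (0 + 0) | 0 ⊢ (no moves)
Executing bb from P (initial set {m0}):
  step 1 (b): {m1, m2}
  step 2 (b): {m3}
  ✓ P
Executing bb from Q (initial set {n0}):
  step 1 (b): {n2}
  step 2 (b): no successor for Q

trace-distinct — witness ⟨bb⟩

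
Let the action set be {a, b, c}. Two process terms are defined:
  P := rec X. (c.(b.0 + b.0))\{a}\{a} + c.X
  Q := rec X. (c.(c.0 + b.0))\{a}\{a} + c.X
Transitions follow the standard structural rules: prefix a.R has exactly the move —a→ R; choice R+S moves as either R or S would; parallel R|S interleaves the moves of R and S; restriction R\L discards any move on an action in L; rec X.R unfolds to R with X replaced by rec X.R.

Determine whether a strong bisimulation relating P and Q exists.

Reachable graph of P (3 states):
  p0 = rec X. (c.(b.0 + b.0))\{a}\{a} + c.X | -c-> p0, -c-> p1
  p1 = (b.0 + b.0)\{a}\{a} | -b-> p2
  p2 = 0\{a}\{a} | deadlocked
Reachable graph of Q (3 states):
  q0 = rec X. (c.(c.0 + b.0))\{a}\{a} + c.X | -c-> q0, -c-> q1
  q1 = (c.0 + b.0)\{a}\{a} | -b-> q2, -c-> q2
  q2 = 0\{a}\{a} | deadlocked
Partition-refinement fixed point:
  B0 = {p0}
  B1 = {p1}
  B2 = {p2, q2}
  B3 = {q0}
  B4 = {q1}
p0 ∈ B0, q0 ∈ B3 → different blocks

not bisimilar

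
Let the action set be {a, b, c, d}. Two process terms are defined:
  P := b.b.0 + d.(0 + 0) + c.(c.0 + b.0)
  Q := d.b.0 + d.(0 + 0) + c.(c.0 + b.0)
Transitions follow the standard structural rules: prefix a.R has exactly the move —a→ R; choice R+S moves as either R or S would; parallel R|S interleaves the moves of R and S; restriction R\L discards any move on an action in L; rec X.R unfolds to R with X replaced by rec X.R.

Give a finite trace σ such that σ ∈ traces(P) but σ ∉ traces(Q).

b

Reachable graph of P (5 states):
  u0 = b.b.0 + d.(0 + 0) + c.(c.0 + b.0) → -b-> u1, -c-> u2, -d-> u3
  u1 = b.0 → -b-> u4
  u2 = c.0 + b.0 → -b-> u4, -c-> u4
  u3 = 0 + 0 → ∅
  u4 = 0 → ∅
Reachable graph of Q (5 states):
  v0 = d.b.0 + d.(0 + 0) + c.(c.0 + b.0) → -c-> v1, -d-> v2, -d-> v3
  v1 = c.0 + b.0 → -b-> v4, -c-> v4
  v2 = 0 + 0 → ∅
  v3 = b.0 → -b-> v4
  v4 = 0 → ∅
Trace ⟨b⟩ through P, begin at {u0}:
  step 1 (b): {u1}
  — P admits the full trace.
Trace ⟨b⟩ through Q, begin at {v0}:
  step 1 (b): no successor for Q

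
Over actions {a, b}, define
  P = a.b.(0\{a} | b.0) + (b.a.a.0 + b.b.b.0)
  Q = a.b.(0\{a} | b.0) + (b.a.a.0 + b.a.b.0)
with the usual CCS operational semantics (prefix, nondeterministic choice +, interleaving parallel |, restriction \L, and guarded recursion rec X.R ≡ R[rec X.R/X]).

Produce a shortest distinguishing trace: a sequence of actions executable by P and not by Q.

bb

LTS(P): 9 reachable states
  m0 = a.b.(0\{a} | b.0) + (b.a.a.0 + b.b.b.0) → =a=> m1, =b=> m2, =b=> m3
  m1 = b.(0\{a} | b.0) → =b=> m4
  m2 = a.a.0 → =a=> m5
  m3 = b.b.0 → =b=> m6
  m4 = 0\{a} | b.0 → =b=> m7
  m5 = a.0 → =a=> m8
  m6 = b.0 → =b=> m8
  m7 = 0\{a} | 0 → (no moves)
  m8 = 0 → (no moves)
LTS(Q): 9 reachable states
  n0 = a.b.(0\{a} | b.0) + (b.a.a.0 + b.a.b.0) → =a=> n1, =b=> n2, =b=> n3
  n1 = b.(0\{a} | b.0) → =b=> n4
  n2 = a.a.0 → =a=> n5
  n3 = a.b.0 → =a=> n6
  n4 = 0\{a} | b.0 → =b=> n7
  n5 = a.0 → =a=> n8
  n6 = b.0 → =b=> n8
  n7 = 0\{a} | 0 → (no moves)
  n8 = 0 → (no moves)
Run σ = ⟨bb⟩ on P: start {m0}
  [1] b ⇒ {m2, m3}
  [2] b ⇒ {m6}
  P completes σ.
Run σ = ⟨bb⟩ on Q: start {n0}
  [1] b ⇒ {n2, n3}
  [2] b ⇒ ∅ (Q stuck)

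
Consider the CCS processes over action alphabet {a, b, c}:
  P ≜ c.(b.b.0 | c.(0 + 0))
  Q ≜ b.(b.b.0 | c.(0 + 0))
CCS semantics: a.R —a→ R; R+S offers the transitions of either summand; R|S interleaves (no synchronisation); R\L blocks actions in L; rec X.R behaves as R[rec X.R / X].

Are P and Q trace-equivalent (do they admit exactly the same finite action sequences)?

NO — witness ⟨c⟩

LTS(P): 7 reachable states
  p0 = c.(b.b.0 | c.(0 + 0)) | -c-> p1
  p1 = b.b.0 | c.(0 + 0) | -b-> p2, -c-> p3
  p2 = b.0 | c.(0 + 0) | -b-> p4, -c-> p5
  p3 = b.b.0 | (0 + 0) | -b-> p5
  p4 = 0 | c.(0 + 0) | -c-> p6
  p5 = b.0 | (0 + 0) | -b-> p6
  p6 = 0 | (0 + 0) | ∅
LTS(Q): 7 reachable states
  q0 = b.(b.b.0 | c.(0 + 0)) | -b-> q1
  q1 = b.b.0 | c.(0 + 0) | -b-> q2, -c-> q3
  q2 = b.0 | c.(0 + 0) | -b-> q4, -c-> q5
  q3 = b.b.0 | (0 + 0) | -b-> q5
  q4 = 0 | c.(0 + 0) | -c-> q6
  q5 = b.0 | (0 + 0) | -b-> q6
  q6 = 0 | (0 + 0) | ∅
Trace ⟨c⟩ through P, begin at {p0}:
  step 1 (c): {p1}
  ✓ P
Trace ⟨c⟩ through Q, begin at {q0}:
  step 1 (c): ∅  — Q cannot continue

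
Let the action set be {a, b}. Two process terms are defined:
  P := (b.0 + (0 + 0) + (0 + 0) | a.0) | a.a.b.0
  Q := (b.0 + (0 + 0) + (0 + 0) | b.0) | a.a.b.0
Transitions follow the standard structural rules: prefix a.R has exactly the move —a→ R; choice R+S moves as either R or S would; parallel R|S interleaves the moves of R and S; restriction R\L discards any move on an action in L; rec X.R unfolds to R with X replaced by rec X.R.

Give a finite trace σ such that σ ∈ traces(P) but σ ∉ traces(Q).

aaa

LTS(P): 12 reachable states
  m0 = (b.0 + (0 + 0) + (0 + 0) | a.0) | a.a.b.0 :: -a-> m1, -a-> m2, -b-> m3
  m1 = (0 + 0) | 0 | a.a.b.0 :: -a-> m4
  m2 = (b.0 + (0 + 0) + (0 + 0) | a.0) | a.b.0 :: -a-> m4, -a-> m5, -b-> m6
  m3 = 0 | a.a.b.0 :: -a-> m6
  m4 = (0 + 0) | 0 | a.b.0 :: -a-> m7
  m5 = (b.0 + (0 + 0) + (0 + 0) | a.0) | b.0 :: -a-> m7, -b-> m8, -b-> m9
  m6 = 0 | a.b.0 :: -a-> m9
  m7 = (0 + 0) | 0 | b.0 :: -b-> m10
  m8 = (b.0 + (0 + 0) + (0 + 0) | a.0) | 0 :: -a-> m10, -b-> m11
  m9 = 0 | b.0 :: -b-> m11
  m10 = (0 + 0) | 0 | 0 :: deadlocked
  m11 = 0 | 0 :: deadlocked
LTS(Q): 12 reachable states
  n0 = (b.0 + (0 + 0) + (0 + 0) | b.0) | a.a.b.0 :: -a-> n1, -b-> n2, -b-> n3
  n1 = (b.0 + (0 + 0) + (0 + 0) | b.0) | a.b.0 :: -a-> n4, -b-> n5, -b-> n6
  n2 = (0 + 0) | 0 | a.a.b.0 :: -a-> n5
  n3 = 0 | a.a.b.0 :: -a-> n6
  n4 = (b.0 + (0 + 0) + (0 + 0) | b.0) | b.0 :: -b-> n7, -b-> n8, -b-> n9
  n5 = (0 + 0) | 0 | a.b.0 :: -a-> n7
  n6 = 0 | a.b.0 :: -a-> n9
  n7 = (0 + 0) | 0 | b.0 :: -b-> n10
  n8 = (b.0 + (0 + 0) + (0 + 0) | b.0) | 0 :: -b-> n10, -b-> n11
  n9 = 0 | b.0 :: -b-> n11
  n10 = (0 + 0) | 0 | 0 :: deadlocked
  n11 = 0 | 0 :: deadlocked
Executing aaa from P (initial set {m0}):
  step 1 (a): {m1, m2}
  step 2 (a): {m4, m5}
  step 3 (a): {m7}
  — P admits the full trace.
Executing aaa from Q (initial set {n0}):
  step 1 (a): {n1}
  step 2 (a): {n4}
  step 3 (a): no successor for Q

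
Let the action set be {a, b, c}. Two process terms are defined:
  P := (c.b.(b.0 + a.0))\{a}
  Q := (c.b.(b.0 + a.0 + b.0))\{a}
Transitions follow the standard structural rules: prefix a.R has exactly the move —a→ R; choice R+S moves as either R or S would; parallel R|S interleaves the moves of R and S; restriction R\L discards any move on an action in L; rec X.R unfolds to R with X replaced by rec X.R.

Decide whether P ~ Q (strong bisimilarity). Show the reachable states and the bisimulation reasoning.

P's transition system — 4 states:
  u0 = (c.b.(b.0 + a.0))\{a} :: ··c··> u1
  u1 = (b.(b.0 + a.0))\{a} :: ··b··> u2
  u2 = (b.0 + a.0)\{a} :: ··b··> u3
  u3 = 0\{a} :: (no moves)
Q's transition system — 4 states:
  v0 = (c.b.(b.0 + a.0 + b.0))\{a} :: ··c··> v1
  v1 = (b.(b.0 + a.0 + b.0))\{a} :: ··b··> v2
  v2 = (b.0 + a.0 + b.0)\{a} :: ··b··> v3
  v3 = 0\{a} :: (no moves)
Coarsest stable partition (strong bisimilarity classes):
  B0 = {u0, v0}
  B1 = {u1, v1}
  B2 = {u2, v2}
  B3 = {u3, v3}
u0 ∈ B0, v0 ∈ B0 → same block

P ~ Q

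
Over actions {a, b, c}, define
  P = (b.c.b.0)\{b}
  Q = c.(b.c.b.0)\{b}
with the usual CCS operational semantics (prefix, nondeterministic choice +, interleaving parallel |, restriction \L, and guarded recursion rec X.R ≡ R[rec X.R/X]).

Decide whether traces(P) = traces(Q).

NO — witness ⟨c⟩

LTS(P): 1 reachable states
  m0 = (b.c.b.0)\{b} | deadlocked
LTS(Q): 2 reachable states
  n0 = c.(b.c.b.0)\{b} | --c--▸ n1
  n1 = (b.c.b.0)\{b} | deadlocked
Trace ⟨c⟩ through Q, begin at {n0}:
  after c @ step 1: {n1}
  Q completes σ.
Trace ⟨c⟩ through P, begin at {m0}:
  after c @ step 1: no successor for P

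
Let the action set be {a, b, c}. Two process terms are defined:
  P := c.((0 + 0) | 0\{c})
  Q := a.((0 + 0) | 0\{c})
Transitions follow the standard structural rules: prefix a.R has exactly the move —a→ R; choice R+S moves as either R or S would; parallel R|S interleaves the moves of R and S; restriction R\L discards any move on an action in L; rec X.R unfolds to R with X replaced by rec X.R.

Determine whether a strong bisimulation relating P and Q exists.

LTS(P): 2 reachable states
  m0 = c.((0 + 0) | 0\{c}) → ··c··> m1
  m1 = (0 + 0) | 0\{c} → ∅
LTS(Q): 2 reachable states
  n0 = a.((0 + 0) | 0\{c}) → ··a··> n1
  n1 = (0 + 0) | 0\{c} → ∅
Coarsest stable partition (strong bisimilarity classes):
  B0 = {m0}
  B1 = {m1, n1}
  B2 = {n0}
m0 ∈ B0, n0 ∈ B2 → different blocks

NO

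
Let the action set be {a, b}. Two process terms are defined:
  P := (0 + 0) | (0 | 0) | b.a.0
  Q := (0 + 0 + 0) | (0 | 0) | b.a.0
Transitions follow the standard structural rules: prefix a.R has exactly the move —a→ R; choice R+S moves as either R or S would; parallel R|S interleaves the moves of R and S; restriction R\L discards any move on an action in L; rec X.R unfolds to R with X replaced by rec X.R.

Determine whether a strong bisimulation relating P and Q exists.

P ~ Q

P's transition system — 3 states:
  u0 = (0 + 0) | (0 | 0) | b.a.0 | ··b··> u1
  u1 = (0 + 0) | (0 | 0) | a.0 | ··a··> u2
  u2 = (0 + 0) | (0 | 0) | 0 | ∅
Q's transition system — 3 states:
  v0 = (0 + 0 + 0) | (0 | 0) | b.a.0 | ··b··> v1
  v1 = (0 + 0 + 0) | (0 | 0) | a.0 | ··a··> v2
  v2 = (0 + 0 + 0) | (0 | 0) | 0 | ∅
Coarsest stable partition (strong bisimilarity classes):
  B0 = {u0, v0}
  B1 = {u1, v1}
  B2 = {u2, v2}
u0 ∈ B0, v0 ∈ B0 → same block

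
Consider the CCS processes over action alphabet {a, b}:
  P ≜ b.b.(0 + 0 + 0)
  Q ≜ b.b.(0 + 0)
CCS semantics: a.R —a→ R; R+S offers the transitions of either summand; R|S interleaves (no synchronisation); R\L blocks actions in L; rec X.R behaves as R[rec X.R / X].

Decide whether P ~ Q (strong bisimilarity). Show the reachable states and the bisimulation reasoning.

P ~ Q

Reachable graph of P (3 states):
  s0 = b.b.(0 + 0 + 0) → =b=> s1
  s1 = b.(0 + 0 + 0) → =b=> s2
  s2 = 0 + 0 + 0 → deadlocked
Reachable graph of Q (3 states):
  t0 = b.b.(0 + 0) → =b=> t1
  t1 = b.(0 + 0) → =b=> t2
  t2 = 0 + 0 → deadlocked
Bisimilarity quotient blocks:
  B0 = {s0, t0}
  B1 = {s1, t1}
  B2 = {s2, t2}
s0 ∈ B0, t0 ∈ B0 → same block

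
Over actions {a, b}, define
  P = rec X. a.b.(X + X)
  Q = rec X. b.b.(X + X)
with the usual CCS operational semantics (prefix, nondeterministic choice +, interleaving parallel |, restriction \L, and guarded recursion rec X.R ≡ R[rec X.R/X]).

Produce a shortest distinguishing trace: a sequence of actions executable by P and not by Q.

a

LTS(P): 3 reachable states
  m0 = rec X. a.b.(X + X) ⊢ —a→ m1
  m1 = b.((rec X. a.b.(X + X)) + (rec X. a.b.(X + X))) ⊢ —b→ m2
  m2 = (rec X. a.b.(X + X)) + (rec X. a.b.(X + X)) ⊢ —a→ m1
LTS(Q): 3 reachable states
  n0 = rec X. b.b.(X + X) ⊢ —b→ n1
  n1 = b.((rec X. b.b.(X + X)) + (rec X. b.b.(X + X))) ⊢ —b→ n2
  n2 = (rec X. b.b.(X + X)) + (rec X. b.b.(X + X)) ⊢ —b→ n1
Run σ = ⟨a⟩ on P: start {m0}
  after a @ step 1: {m1}
  ✓ P
Run σ = ⟨a⟩ on Q: start {n0}
  after a @ step 1: ∅ (Q stuck)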